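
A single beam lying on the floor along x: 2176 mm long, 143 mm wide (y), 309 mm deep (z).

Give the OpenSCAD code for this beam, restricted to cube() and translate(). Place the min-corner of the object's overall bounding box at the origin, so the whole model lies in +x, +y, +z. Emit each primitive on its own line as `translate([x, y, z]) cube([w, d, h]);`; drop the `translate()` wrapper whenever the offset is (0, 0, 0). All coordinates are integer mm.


cube([2176, 143, 309]);


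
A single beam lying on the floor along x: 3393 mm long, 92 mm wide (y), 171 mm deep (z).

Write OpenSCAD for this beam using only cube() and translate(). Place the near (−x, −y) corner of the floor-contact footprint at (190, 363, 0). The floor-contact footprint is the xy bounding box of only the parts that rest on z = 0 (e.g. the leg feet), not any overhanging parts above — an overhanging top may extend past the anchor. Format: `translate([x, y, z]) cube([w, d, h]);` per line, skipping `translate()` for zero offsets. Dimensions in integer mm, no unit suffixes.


translate([190, 363, 0]) cube([3393, 92, 171]);


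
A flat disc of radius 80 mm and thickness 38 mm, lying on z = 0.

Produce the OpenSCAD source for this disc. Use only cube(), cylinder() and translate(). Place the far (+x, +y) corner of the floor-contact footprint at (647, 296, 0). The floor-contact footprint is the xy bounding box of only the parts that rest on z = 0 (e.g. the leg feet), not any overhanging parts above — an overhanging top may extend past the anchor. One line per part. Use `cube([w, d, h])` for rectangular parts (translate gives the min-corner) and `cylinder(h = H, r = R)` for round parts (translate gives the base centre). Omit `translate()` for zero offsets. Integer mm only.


translate([567, 216, 0]) cylinder(h = 38, r = 80);


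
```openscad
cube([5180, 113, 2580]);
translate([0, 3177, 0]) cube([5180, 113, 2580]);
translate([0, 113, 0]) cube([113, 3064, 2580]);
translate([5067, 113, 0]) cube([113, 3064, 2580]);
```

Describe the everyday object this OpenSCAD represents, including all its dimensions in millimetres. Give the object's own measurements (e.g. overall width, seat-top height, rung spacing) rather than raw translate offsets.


The wall frame of a small rectangular building: four walls, each 2580 mm tall and 113 mm thick, enclosing a footprint 5180 mm (x) by 3290 mm (y) outside-to-outside, with no floor or roof. The front and back walls (the −y and +y sides) span the full width; the two side walls fit between them.


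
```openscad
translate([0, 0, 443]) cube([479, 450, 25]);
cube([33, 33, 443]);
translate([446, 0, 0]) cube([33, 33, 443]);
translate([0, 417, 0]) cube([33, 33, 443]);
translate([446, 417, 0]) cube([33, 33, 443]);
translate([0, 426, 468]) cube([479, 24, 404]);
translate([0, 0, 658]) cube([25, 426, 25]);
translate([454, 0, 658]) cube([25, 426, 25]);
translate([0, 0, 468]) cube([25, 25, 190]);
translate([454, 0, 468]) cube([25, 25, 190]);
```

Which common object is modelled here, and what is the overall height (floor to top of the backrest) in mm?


A chair. The overall height is 872 mm.

A slab on four corner posts with a tall panel at the back — a chair. The seat slab sits at z = 443 with thickness 25, and the 404 mm backrest starts at the seat top, so the overall height is 443 + 25 + 404 = 872 mm.


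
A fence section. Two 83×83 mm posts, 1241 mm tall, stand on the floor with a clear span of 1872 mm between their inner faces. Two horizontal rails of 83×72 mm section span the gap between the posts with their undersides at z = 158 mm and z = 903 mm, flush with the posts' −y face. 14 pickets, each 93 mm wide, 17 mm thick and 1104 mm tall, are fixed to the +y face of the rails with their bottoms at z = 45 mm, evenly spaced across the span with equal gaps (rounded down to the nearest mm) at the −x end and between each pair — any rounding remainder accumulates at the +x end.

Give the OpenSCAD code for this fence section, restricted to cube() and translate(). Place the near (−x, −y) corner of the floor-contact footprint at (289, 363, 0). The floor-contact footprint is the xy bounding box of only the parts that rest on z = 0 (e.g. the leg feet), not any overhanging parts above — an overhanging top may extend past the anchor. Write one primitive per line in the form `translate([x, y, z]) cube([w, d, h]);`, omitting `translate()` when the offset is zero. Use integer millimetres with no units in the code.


translate([289, 363, 0]) cube([83, 83, 1241]);
translate([2244, 363, 0]) cube([83, 83, 1241]);
translate([372, 363, 158]) cube([1872, 83, 72]);
translate([372, 363, 903]) cube([1872, 83, 72]);
translate([410, 446, 45]) cube([93, 17, 1104]);
translate([541, 446, 45]) cube([93, 17, 1104]);
translate([672, 446, 45]) cube([93, 17, 1104]);
translate([803, 446, 45]) cube([93, 17, 1104]);
translate([934, 446, 45]) cube([93, 17, 1104]);
translate([1065, 446, 45]) cube([93, 17, 1104]);
translate([1196, 446, 45]) cube([93, 17, 1104]);
translate([1327, 446, 45]) cube([93, 17, 1104]);
translate([1458, 446, 45]) cube([93, 17, 1104]);
translate([1589, 446, 45]) cube([93, 17, 1104]);
translate([1720, 446, 45]) cube([93, 17, 1104]);
translate([1851, 446, 45]) cube([93, 17, 1104]);
translate([1982, 446, 45]) cube([93, 17, 1104]);
translate([2113, 446, 45]) cube([93, 17, 1104]);


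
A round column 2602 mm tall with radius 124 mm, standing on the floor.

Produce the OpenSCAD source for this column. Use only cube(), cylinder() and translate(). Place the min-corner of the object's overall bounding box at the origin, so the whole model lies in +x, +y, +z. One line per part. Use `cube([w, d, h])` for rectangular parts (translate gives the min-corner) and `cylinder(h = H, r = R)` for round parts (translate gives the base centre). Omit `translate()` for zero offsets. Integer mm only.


translate([124, 124, 0]) cylinder(h = 2602, r = 124);


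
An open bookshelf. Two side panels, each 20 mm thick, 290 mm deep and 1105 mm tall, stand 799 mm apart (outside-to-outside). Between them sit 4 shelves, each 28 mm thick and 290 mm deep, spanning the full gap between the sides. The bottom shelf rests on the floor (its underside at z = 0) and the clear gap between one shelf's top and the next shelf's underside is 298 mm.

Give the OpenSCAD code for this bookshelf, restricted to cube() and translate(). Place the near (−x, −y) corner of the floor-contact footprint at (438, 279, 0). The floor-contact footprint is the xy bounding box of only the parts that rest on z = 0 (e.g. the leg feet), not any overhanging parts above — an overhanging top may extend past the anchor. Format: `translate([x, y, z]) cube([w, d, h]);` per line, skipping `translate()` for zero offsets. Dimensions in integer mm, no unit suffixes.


translate([438, 279, 0]) cube([20, 290, 1105]);
translate([1217, 279, 0]) cube([20, 290, 1105]);
translate([458, 279, 0]) cube([759, 290, 28]);
translate([458, 279, 326]) cube([759, 290, 28]);
translate([458, 279, 652]) cube([759, 290, 28]);
translate([458, 279, 978]) cube([759, 290, 28]);


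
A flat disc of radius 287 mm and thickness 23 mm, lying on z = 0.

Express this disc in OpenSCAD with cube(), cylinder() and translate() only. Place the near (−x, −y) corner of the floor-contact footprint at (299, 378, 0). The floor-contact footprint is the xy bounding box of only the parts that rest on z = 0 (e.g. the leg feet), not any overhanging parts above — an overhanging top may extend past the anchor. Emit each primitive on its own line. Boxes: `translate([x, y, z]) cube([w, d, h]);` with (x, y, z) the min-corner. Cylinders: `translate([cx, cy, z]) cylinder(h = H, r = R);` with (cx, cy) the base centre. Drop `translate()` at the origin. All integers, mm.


translate([586, 665, 0]) cylinder(h = 23, r = 287);


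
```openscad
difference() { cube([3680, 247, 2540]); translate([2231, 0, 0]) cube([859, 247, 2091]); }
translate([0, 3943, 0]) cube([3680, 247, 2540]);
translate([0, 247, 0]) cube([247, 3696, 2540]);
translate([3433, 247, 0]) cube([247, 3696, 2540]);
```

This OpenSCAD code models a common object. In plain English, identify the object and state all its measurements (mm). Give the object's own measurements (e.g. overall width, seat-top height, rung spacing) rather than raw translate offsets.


A single room: four walls, each 2540 mm tall and 247 mm thick, enclosing an outside footprint 3680×4190 mm (x × y), no floor or roof. The front and back walls (−y and +y sides) run the full x-width; the side walls fit between their inner faces. A door opening 859 mm wide and 2091 mm tall is cut through the front wall from the floor up, its −x edge 2231 mm from the wall's −x end.


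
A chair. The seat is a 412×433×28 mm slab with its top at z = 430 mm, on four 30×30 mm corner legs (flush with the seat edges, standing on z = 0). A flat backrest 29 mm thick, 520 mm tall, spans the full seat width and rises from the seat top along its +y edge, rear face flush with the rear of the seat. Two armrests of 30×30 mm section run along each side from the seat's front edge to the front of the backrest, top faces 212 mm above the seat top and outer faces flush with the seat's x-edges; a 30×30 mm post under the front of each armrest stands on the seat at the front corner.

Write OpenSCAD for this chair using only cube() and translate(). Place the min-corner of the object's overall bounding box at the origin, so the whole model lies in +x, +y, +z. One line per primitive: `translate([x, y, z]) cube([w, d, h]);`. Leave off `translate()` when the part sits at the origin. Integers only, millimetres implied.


translate([0, 0, 402]) cube([412, 433, 28]);
cube([30, 30, 402]);
translate([382, 0, 0]) cube([30, 30, 402]);
translate([0, 403, 0]) cube([30, 30, 402]);
translate([382, 403, 0]) cube([30, 30, 402]);
translate([0, 404, 430]) cube([412, 29, 520]);
translate([0, 0, 612]) cube([30, 404, 30]);
translate([382, 0, 612]) cube([30, 404, 30]);
translate([0, 0, 430]) cube([30, 30, 182]);
translate([382, 0, 430]) cube([30, 30, 182]);


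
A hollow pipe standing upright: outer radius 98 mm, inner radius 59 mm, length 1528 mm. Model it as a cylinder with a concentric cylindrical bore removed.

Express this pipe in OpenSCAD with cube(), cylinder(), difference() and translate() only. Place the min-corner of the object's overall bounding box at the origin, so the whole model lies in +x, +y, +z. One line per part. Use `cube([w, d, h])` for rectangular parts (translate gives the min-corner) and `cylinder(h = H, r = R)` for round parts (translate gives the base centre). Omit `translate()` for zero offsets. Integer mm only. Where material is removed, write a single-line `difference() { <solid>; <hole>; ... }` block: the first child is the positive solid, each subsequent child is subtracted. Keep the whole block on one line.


difference() { translate([98, 98, 0]) cylinder(h = 1528, r = 98); translate([98, 98, 0]) cylinder(h = 1528, r = 59); }


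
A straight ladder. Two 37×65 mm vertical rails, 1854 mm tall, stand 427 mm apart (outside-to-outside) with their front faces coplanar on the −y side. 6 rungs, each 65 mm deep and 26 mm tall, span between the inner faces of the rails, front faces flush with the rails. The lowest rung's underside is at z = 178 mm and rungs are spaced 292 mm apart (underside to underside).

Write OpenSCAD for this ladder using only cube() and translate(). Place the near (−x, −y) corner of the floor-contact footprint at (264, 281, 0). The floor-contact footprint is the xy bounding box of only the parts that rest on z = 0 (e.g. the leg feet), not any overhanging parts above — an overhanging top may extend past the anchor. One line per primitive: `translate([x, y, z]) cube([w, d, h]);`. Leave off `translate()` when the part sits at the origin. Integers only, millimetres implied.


translate([264, 281, 0]) cube([37, 65, 1854]);
translate([654, 281, 0]) cube([37, 65, 1854]);
translate([301, 281, 178]) cube([353, 65, 26]);
translate([301, 281, 470]) cube([353, 65, 26]);
translate([301, 281, 762]) cube([353, 65, 26]);
translate([301, 281, 1054]) cube([353, 65, 26]);
translate([301, 281, 1346]) cube([353, 65, 26]);
translate([301, 281, 1638]) cube([353, 65, 26]);


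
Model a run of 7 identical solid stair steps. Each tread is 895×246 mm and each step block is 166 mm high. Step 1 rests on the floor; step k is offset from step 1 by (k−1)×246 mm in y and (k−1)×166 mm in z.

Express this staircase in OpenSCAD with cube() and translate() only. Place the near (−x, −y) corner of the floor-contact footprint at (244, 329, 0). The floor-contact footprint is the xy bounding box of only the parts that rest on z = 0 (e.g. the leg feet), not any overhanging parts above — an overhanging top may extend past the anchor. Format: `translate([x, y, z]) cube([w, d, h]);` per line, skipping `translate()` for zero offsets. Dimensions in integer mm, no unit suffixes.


translate([244, 329, 0]) cube([895, 246, 166]);
translate([244, 575, 166]) cube([895, 246, 166]);
translate([244, 821, 332]) cube([895, 246, 166]);
translate([244, 1067, 498]) cube([895, 246, 166]);
translate([244, 1313, 664]) cube([895, 246, 166]);
translate([244, 1559, 830]) cube([895, 246, 166]);
translate([244, 1805, 996]) cube([895, 246, 166]);


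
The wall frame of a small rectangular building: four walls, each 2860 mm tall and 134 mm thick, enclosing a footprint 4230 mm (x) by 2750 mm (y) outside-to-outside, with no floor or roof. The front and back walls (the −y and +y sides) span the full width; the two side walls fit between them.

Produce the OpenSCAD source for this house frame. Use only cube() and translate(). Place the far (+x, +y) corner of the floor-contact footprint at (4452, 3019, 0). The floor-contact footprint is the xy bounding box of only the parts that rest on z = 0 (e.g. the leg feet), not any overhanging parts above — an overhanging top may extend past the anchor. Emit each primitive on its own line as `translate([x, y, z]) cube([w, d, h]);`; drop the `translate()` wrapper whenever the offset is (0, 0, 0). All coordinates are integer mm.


translate([222, 269, 0]) cube([4230, 134, 2860]);
translate([222, 2885, 0]) cube([4230, 134, 2860]);
translate([222, 403, 0]) cube([134, 2482, 2860]);
translate([4318, 403, 0]) cube([134, 2482, 2860]);


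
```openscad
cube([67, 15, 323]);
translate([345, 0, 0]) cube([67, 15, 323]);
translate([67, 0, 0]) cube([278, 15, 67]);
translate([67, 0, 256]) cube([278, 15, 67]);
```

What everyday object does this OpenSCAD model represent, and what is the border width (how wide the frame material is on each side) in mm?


A picture frame. The border width is 67 mm.

Four thin pieces enclosing a rectangular opening — a picture frame. The two full-height stiles are 323 mm tall; the top rail sits at z = 256 and is 67 mm tall, so the border above the opening is 323 − 256 = 67 mm, matching the stile x-width.


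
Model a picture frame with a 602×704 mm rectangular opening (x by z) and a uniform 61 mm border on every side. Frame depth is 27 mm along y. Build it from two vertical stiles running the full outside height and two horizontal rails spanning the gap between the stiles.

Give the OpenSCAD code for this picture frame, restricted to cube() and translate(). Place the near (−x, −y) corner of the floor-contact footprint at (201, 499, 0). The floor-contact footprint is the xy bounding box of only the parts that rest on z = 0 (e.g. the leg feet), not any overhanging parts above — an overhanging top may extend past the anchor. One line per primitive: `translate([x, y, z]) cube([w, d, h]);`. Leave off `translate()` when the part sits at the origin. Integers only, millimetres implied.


translate([201, 499, 0]) cube([61, 27, 826]);
translate([864, 499, 0]) cube([61, 27, 826]);
translate([262, 499, 0]) cube([602, 27, 61]);
translate([262, 499, 765]) cube([602, 27, 61]);


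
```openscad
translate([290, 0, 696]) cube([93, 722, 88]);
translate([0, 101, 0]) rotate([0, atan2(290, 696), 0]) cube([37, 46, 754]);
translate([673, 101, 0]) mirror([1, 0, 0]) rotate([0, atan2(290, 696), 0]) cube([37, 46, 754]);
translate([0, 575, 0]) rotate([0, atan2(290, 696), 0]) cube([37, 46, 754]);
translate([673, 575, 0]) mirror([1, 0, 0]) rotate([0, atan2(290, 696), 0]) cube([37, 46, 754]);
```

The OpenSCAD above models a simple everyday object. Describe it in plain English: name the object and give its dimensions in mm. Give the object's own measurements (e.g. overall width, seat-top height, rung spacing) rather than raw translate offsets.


A sawhorse. A 93×722×88 mm beam (x, y, z) sits on two A-frame leg pairs. Each pair is two raked legs of 37×46 mm section (46 mm along y) splaying symmetrically in x. Each leg rises 696 mm vertically over 290 mm of horizontal reach and is 754 mm long along its own axis. Every leg's outer bottom edge rests on the floor and its outer top edge meets a bottom edge of the beam — the left legs (tilting toward +x) meet the beam's −x bottom edge, the right legs (their mirror images, tilting toward −x) meet its +x bottom edge — so the leg tops tuck under the beam, the beam's underside is 696 mm above the floor, and the feet are 673 mm apart outside-to-outside with the beam centred between them. The two leg pairs are set in 101 mm from either end of the beam.


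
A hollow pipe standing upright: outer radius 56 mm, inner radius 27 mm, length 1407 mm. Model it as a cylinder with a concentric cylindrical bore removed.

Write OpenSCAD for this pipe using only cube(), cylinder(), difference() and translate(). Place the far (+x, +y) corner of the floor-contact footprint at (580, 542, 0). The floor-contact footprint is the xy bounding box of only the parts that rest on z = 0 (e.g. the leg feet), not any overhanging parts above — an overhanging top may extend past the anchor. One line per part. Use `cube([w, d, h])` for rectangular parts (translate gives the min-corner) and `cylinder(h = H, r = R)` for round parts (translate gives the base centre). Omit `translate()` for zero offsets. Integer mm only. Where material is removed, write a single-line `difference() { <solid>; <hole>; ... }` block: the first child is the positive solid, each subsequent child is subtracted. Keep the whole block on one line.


difference() { translate([524, 486, 0]) cylinder(h = 1407, r = 56); translate([524, 486, 0]) cylinder(h = 1407, r = 27); }


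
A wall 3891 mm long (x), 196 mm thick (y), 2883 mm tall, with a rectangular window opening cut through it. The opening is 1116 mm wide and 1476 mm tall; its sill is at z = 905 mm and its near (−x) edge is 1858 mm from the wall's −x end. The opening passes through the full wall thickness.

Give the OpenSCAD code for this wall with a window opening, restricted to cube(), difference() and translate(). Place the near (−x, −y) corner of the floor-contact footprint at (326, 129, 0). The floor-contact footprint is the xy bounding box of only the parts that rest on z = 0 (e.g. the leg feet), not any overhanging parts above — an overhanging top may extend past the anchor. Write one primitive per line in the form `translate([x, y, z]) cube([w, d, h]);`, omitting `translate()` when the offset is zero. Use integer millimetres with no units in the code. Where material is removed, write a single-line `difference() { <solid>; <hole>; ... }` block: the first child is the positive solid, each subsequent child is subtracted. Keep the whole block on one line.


difference() { translate([326, 129, 0]) cube([3891, 196, 2883]); translate([2184, 129, 905]) cube([1116, 196, 1476]); }


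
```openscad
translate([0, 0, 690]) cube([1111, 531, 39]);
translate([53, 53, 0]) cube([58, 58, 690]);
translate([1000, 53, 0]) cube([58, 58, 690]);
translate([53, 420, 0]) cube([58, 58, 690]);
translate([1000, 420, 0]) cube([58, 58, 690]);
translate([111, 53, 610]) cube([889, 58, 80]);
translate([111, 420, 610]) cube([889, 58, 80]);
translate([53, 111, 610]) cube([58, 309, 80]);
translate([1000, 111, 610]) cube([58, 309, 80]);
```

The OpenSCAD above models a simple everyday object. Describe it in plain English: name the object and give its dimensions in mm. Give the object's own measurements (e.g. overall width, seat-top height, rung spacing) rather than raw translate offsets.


A rectangular dining table. The top is 1111×531×39 mm with its upper surface at z = 729 mm. It stands on four 58×58 mm square legs, each inset 53 mm from the nearest pair of top edges, running from the floor to the underside of the top. Four apron rails, 58 mm thick and 80 mm tall, run between adjacent legs with their top edges flush with the underside of the top and their outer faces flush with the legs' outer faces.


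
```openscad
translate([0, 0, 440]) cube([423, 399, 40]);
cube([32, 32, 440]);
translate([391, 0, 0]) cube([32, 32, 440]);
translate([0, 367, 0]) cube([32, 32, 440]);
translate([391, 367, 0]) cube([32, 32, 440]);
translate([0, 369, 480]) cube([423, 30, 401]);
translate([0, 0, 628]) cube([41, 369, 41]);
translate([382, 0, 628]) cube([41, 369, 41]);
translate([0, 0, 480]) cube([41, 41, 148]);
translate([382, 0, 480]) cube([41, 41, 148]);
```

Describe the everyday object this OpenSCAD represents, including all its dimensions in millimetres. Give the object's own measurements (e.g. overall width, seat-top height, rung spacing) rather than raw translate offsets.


A chair. The seat is a 423×399×40 mm slab with its top at z = 480 mm, on four 32×32 mm corner legs (flush with the seat edges, standing on z = 0). A flat backrest 30 mm thick, 401 mm tall, spans the full seat width and rises from the seat top along its +y edge, rear face flush with the rear of the seat. Two armrests of 41×41 mm section run along each side from the seat's front edge to the front of the backrest, top faces 189 mm above the seat top and outer faces flush with the seat's x-edges; a 41×41 mm post under the front of each armrest stands on the seat at the front corner.


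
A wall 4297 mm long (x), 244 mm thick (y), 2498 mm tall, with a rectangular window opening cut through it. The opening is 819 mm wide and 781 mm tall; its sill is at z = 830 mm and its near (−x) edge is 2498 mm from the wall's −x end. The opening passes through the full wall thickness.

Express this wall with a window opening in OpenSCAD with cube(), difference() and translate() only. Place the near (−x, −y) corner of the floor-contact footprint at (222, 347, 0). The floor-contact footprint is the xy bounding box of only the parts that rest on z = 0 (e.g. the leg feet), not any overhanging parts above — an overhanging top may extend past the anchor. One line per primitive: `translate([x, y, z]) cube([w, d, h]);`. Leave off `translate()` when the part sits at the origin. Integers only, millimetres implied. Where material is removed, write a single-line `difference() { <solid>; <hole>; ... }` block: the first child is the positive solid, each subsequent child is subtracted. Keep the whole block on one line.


difference() { translate([222, 347, 0]) cube([4297, 244, 2498]); translate([2720, 347, 830]) cube([819, 244, 781]); }


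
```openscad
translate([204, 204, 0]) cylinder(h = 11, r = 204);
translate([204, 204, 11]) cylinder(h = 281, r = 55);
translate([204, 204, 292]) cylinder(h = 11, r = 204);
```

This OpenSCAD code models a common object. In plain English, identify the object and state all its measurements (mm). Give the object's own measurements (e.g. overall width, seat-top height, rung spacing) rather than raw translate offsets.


A spool: two coaxial disc flanges of radius 204 mm and thickness 11 mm, joined by a core cylinder of radius 55 mm and height 281 mm. The lower flange rests on z = 0 and the three cylinders share a vertical axis.


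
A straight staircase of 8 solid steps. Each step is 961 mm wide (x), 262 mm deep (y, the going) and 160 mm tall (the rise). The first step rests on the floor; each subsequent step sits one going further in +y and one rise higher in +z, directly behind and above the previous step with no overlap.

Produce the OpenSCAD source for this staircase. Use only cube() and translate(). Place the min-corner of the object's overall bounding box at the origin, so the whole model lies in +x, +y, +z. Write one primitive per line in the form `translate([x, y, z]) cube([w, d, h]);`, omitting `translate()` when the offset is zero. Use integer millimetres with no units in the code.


cube([961, 262, 160]);
translate([0, 262, 160]) cube([961, 262, 160]);
translate([0, 524, 320]) cube([961, 262, 160]);
translate([0, 786, 480]) cube([961, 262, 160]);
translate([0, 1048, 640]) cube([961, 262, 160]);
translate([0, 1310, 800]) cube([961, 262, 160]);
translate([0, 1572, 960]) cube([961, 262, 160]);
translate([0, 1834, 1120]) cube([961, 262, 160]);


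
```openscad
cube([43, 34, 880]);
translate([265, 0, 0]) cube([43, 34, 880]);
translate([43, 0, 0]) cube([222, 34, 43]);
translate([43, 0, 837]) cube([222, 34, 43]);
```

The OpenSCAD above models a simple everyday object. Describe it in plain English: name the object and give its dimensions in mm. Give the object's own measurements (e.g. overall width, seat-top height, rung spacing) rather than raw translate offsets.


A rectangular picture frame lying in the x–z plane (depth along y). The opening is 222 mm wide (x) by 794 mm tall (z), surrounded by a border 43 mm wide on all four sides. The frame is 34 mm deep and is made of two full-height vertical stiles with two horizontal rails fitted between them.


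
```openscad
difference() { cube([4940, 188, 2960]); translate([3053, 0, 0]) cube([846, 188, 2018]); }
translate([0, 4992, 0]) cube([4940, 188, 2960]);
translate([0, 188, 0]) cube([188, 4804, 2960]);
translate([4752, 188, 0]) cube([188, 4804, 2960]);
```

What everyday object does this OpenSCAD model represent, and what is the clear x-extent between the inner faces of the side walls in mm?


A single room. The interior width is 4564 mm.

Four walls enclosing a rectangle with a door in the front wall — a room. Outside width 4940 minus two 188 mm walls gives 4564 mm.


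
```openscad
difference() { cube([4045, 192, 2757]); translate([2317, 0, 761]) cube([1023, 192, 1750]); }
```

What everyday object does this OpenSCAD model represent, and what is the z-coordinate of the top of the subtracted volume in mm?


A wall with a window opening. The window head height is 2511 mm.

A wall with a rectangular opening subtracted — a window. Sill at z = 761, opening 1750 mm tall, so the head is at 761 + 1750 = 2511 mm.


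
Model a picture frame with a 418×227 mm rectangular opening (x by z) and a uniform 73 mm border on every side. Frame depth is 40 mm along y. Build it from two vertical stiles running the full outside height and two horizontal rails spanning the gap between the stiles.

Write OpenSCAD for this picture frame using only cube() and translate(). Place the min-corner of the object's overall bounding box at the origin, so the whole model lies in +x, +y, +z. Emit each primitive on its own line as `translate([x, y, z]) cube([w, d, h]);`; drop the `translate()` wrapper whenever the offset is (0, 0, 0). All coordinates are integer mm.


cube([73, 40, 373]);
translate([491, 0, 0]) cube([73, 40, 373]);
translate([73, 0, 0]) cube([418, 40, 73]);
translate([73, 0, 300]) cube([418, 40, 73]);


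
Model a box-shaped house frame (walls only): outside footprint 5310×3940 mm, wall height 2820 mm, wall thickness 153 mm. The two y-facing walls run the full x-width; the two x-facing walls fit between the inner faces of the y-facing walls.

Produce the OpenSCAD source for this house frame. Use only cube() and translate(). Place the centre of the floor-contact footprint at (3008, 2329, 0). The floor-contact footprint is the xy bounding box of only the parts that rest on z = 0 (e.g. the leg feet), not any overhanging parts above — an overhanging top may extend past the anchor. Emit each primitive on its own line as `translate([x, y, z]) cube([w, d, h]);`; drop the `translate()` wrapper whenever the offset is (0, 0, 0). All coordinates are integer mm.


translate([353, 359, 0]) cube([5310, 153, 2820]);
translate([353, 4146, 0]) cube([5310, 153, 2820]);
translate([353, 512, 0]) cube([153, 3634, 2820]);
translate([5510, 512, 0]) cube([153, 3634, 2820]);


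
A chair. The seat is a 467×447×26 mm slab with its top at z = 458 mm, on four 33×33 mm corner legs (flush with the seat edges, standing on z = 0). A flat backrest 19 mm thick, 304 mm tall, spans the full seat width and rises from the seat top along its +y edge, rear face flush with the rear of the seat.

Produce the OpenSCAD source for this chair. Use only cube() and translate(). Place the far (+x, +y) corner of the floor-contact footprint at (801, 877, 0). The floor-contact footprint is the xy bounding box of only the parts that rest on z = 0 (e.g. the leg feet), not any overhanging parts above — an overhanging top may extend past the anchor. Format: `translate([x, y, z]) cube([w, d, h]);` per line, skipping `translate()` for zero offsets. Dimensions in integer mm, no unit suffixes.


translate([334, 430, 432]) cube([467, 447, 26]);
translate([334, 430, 0]) cube([33, 33, 432]);
translate([768, 430, 0]) cube([33, 33, 432]);
translate([334, 844, 0]) cube([33, 33, 432]);
translate([768, 844, 0]) cube([33, 33, 432]);
translate([334, 858, 458]) cube([467, 19, 304]);


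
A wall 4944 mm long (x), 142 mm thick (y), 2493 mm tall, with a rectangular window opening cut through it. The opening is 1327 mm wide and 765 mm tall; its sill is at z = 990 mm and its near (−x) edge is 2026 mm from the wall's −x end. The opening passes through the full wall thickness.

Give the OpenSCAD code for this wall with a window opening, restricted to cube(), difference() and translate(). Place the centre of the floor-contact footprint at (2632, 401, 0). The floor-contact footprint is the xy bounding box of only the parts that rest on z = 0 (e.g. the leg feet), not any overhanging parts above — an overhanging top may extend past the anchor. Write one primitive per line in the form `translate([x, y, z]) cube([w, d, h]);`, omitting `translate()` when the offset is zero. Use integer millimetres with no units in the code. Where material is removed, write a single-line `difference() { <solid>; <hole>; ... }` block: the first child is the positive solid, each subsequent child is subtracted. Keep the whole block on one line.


difference() { translate([160, 330, 0]) cube([4944, 142, 2493]); translate([2186, 330, 990]) cube([1327, 142, 765]); }


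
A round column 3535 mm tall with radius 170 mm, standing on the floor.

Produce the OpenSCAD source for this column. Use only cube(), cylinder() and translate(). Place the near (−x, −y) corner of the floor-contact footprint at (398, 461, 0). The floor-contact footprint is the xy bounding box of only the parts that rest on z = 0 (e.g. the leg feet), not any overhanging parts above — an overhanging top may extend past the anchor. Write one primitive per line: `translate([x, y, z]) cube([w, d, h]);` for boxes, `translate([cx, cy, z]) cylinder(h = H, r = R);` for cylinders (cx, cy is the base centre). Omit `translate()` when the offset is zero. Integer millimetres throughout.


translate([568, 631, 0]) cylinder(h = 3535, r = 170);


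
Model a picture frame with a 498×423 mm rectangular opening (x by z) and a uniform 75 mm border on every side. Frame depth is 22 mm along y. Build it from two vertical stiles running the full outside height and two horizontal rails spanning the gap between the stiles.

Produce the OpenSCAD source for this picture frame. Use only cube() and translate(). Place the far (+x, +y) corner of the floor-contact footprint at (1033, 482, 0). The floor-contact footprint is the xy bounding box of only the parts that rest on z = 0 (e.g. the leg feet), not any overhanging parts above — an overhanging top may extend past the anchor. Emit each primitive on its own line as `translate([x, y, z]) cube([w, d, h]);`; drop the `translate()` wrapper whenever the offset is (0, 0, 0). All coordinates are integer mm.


translate([385, 460, 0]) cube([75, 22, 573]);
translate([958, 460, 0]) cube([75, 22, 573]);
translate([460, 460, 0]) cube([498, 22, 75]);
translate([460, 460, 498]) cube([498, 22, 75]);


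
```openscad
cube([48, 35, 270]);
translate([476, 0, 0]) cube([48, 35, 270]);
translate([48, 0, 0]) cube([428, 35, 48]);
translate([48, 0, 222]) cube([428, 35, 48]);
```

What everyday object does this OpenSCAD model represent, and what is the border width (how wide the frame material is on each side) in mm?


A picture frame. The border width is 48 mm.

Four thin pieces enclosing a rectangular opening — a picture frame. The two full-height stiles are 270 mm tall; the top rail sits at z = 222 and is 48 mm tall, so the border above the opening is 270 − 222 = 48 mm, matching the stile x-width.


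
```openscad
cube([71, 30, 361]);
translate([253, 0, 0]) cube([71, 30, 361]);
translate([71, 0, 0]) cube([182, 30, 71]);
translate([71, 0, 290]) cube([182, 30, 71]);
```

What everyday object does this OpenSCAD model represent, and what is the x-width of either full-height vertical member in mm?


A picture frame. The border width is 71 mm.

Four thin pieces enclosing a rectangular opening — a picture frame. The two full-height stiles are 361 mm tall; the top rail sits at z = 290 and is 71 mm tall, so the border above the opening is 361 − 290 = 71 mm, matching the stile x-width.


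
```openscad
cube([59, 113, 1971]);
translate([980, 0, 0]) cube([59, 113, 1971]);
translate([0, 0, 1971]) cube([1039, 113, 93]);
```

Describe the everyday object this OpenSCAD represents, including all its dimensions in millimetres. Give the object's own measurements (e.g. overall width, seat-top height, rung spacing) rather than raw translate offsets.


A door frame. The clear opening is 921 mm wide and 1971 mm high. Two 59 mm wide jambs, 113 mm deep, stand either side of the opening from the floor to the top of the opening. A 93 mm thick head sits across the top of both jambs, spanning the full outside width of the frame.


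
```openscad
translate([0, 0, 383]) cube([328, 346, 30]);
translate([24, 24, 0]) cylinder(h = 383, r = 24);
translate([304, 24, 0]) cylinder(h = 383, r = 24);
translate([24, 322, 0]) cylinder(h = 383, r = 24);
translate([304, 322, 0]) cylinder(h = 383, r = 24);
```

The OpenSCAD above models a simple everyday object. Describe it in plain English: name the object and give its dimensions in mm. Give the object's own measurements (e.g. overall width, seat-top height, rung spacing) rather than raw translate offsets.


A four-legged stool. The seat is a 328×346×30 mm slab whose top surface is at z = 413 mm; four round legs, each 48 mm in diameter, run from the floor (z = 0) to the underside of the seat, each leg's axis is inset half a diameter from the nearest pair of seat edges (so the leg's bounding box is flush with the corner).


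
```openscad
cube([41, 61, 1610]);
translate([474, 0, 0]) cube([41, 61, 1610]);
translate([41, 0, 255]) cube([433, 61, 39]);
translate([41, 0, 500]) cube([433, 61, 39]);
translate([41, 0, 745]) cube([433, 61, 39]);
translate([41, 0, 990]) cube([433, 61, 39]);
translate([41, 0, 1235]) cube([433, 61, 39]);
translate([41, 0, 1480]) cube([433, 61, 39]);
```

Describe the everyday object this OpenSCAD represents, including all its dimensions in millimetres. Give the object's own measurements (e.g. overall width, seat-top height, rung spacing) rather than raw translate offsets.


A straight ladder. Two 41×61 mm vertical rails, 1610 mm tall, stand 515 mm apart (outside-to-outside) with their front faces coplanar on the −y side. 6 rungs, each 61 mm deep and 39 mm tall, span between the inner faces of the rails, front faces flush with the rails. The lowest rung's underside is at z = 255 mm and rungs are spaced 245 mm apart (underside to underside).


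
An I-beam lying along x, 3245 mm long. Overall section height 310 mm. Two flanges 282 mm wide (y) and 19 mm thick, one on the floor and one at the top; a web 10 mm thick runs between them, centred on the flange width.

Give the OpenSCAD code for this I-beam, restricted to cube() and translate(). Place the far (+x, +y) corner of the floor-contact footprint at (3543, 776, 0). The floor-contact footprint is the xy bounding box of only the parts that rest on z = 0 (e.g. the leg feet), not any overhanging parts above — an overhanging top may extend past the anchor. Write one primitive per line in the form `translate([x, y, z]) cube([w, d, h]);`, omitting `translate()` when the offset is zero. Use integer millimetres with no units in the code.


translate([298, 494, 0]) cube([3245, 282, 19]);
translate([298, 630, 19]) cube([3245, 10, 272]);
translate([298, 494, 291]) cube([3245, 282, 19]);


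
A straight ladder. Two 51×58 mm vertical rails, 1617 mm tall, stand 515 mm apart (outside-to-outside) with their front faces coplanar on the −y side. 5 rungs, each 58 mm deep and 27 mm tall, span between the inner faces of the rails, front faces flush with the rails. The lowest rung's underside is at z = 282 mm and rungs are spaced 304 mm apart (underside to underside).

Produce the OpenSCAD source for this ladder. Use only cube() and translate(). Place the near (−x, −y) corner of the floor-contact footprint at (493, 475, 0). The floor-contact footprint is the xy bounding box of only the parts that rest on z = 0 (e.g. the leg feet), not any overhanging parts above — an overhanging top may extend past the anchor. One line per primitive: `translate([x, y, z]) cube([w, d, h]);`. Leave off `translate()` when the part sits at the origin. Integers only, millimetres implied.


translate([493, 475, 0]) cube([51, 58, 1617]);
translate([957, 475, 0]) cube([51, 58, 1617]);
translate([544, 475, 282]) cube([413, 58, 27]);
translate([544, 475, 586]) cube([413, 58, 27]);
translate([544, 475, 890]) cube([413, 58, 27]);
translate([544, 475, 1194]) cube([413, 58, 27]);
translate([544, 475, 1498]) cube([413, 58, 27]);


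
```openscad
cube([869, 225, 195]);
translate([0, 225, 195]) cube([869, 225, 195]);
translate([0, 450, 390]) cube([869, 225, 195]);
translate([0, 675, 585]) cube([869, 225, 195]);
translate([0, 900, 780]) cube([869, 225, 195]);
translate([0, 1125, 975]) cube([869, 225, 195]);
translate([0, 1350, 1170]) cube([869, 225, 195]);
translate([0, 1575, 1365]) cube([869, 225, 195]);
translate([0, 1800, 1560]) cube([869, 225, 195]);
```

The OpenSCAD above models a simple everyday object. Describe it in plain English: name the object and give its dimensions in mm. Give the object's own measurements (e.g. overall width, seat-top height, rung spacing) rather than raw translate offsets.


A straight staircase of 9 solid steps. Each step is 869 mm wide (x), 225 mm deep (y, the going) and 195 mm tall (the rise). The first step rests on the floor; each subsequent step sits one going further in +y and one rise higher in +z, directly behind and above the previous step with no overlap.


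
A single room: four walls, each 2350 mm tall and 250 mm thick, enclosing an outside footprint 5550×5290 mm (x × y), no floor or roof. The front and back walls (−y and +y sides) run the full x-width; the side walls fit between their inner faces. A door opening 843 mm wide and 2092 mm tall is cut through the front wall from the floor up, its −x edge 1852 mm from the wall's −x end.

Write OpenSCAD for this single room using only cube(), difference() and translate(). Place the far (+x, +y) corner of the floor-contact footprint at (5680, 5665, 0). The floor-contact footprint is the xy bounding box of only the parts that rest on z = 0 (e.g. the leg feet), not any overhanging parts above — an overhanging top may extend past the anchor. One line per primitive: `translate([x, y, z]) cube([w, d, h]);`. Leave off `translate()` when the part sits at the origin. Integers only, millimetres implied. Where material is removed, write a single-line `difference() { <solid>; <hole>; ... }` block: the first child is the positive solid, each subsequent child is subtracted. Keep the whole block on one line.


difference() { translate([130, 375, 0]) cube([5550, 250, 2350]); translate([1982, 375, 0]) cube([843, 250, 2092]); }
translate([130, 5415, 0]) cube([5550, 250, 2350]);
translate([130, 625, 0]) cube([250, 4790, 2350]);
translate([5430, 625, 0]) cube([250, 4790, 2350]);
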